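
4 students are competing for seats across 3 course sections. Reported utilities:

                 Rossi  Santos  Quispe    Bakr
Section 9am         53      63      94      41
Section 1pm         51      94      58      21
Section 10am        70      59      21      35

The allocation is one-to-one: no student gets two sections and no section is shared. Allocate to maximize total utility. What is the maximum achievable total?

Maximum total: 258 points

Optimal: Quispe→Section 9am (94 points), Santos→Section 1pm (94 points), Rossi→Section 10am (70 points) — total 94+94+70 = 258 points.
Checked against all permutations: 258 points is optimal.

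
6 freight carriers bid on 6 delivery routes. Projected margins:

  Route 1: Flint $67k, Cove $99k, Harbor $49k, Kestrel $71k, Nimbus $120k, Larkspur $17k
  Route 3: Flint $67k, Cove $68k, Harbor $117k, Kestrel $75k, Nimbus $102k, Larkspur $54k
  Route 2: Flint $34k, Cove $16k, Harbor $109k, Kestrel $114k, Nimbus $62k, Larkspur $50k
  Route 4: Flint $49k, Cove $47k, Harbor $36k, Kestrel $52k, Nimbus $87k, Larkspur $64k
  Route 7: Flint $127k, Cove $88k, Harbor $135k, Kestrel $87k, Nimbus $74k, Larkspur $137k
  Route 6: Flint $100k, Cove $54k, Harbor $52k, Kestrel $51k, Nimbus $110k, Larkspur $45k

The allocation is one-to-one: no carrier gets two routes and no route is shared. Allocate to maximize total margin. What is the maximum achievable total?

Maximum total: $654k

Optimal: Flint→Route 6 ($100k), Cove→Route 1 ($99k), Harbor→Route 3 ($117k), Kestrel→Route 2 ($114k), Nimbus→Route 4 ($87k), Larkspur→Route 7 ($137k) — total 100+99+117+114+87+137 = $654k.
Column-greedy (each route in turn goes to its best remaining carrier) gives $596k, worse by 58.
Every other assignment is strictly worse.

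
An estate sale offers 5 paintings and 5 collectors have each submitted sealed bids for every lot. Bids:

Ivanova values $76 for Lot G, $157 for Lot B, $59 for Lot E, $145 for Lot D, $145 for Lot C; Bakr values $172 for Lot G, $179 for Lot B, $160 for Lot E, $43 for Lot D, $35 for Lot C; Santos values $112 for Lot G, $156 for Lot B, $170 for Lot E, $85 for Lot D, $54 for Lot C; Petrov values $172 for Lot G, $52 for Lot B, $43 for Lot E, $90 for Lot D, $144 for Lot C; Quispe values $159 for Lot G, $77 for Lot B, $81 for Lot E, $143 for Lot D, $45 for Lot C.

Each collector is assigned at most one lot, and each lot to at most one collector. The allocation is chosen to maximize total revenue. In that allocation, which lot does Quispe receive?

Quispe receives Lot D.

This is the linear assignment problem.
Optimal: Ivanova→Lot C ($145), Bakr→Lot B ($179), Santos→Lot E ($170), Petrov→Lot G ($172), Quispe→Lot D ($143) — total 145+179+170+172+143 = $809.
Row-greedy (each collector in turn takes its best remaining lot) gives $786, worse by 23.
Next-best assignment: Ivanova→Lot D, Bakr→Lot B, Santos→Lot E, Petrov→Lot C, Quispe→Lot G = $797.
Quispe's own top lot is Lot G ($159), but forcing Quispe→Lot G and reassigning the rest optimally gives only $797 — worse by 12.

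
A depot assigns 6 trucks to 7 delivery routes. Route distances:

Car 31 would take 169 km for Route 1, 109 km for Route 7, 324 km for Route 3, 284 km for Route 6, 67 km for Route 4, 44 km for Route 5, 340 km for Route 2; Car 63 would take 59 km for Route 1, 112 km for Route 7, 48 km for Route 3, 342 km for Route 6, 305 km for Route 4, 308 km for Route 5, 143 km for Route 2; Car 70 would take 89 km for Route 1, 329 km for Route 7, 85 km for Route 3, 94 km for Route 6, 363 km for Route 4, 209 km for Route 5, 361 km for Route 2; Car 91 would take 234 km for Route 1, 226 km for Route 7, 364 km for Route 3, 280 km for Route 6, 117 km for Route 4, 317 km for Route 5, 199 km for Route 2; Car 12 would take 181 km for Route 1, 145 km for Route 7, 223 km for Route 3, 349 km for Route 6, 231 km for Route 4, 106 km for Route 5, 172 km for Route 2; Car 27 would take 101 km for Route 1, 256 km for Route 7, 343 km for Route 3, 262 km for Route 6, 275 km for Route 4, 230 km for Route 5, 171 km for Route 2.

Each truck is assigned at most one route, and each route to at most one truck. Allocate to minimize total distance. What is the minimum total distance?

Minimum total: 549 km

This is the linear assignment problem.
Optimal: Car 31→Route 5 (44 km), Car 63→Route 3 (48 km), Car 70→Route 6 (94 km), Car 91→Route 4 (117 km), Car 12→Route 7 (145 km), Car 27→Route 1 (101 km) — total 44+48+94+117+145+101 = 549 km.
Column-greedy (each route in turn goes to its cheapest remaining truck) gives 738 km, worse by 189.
Next-best assignment: Car 31→Route 7, Car 63→Route 3, Car 70→Route 6, Car 91→Route 4, Car 12→Route 5, Car 27→Route 1 = 575 km.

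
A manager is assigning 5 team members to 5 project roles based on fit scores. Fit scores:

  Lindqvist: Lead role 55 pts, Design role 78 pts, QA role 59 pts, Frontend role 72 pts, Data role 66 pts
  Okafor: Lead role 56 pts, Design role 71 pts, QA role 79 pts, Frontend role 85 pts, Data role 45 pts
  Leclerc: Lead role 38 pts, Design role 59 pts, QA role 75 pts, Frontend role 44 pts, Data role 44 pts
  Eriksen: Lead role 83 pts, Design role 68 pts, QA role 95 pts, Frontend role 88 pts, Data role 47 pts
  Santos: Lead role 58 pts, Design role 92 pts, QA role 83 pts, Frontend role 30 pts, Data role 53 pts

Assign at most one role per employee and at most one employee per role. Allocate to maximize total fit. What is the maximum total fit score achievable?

Maximum total: 401 pts

Optimal: Lindqvist→Data role (66 pts), Okafor→Frontend role (85 pts), Leclerc→QA role (75 pts), Eriksen→Lead role (83 pts), Santos→Design role (92 pts) — total 66+85+75+83+92 = 401 pts.
Max-entry greedy (repeatedly take the single best remaining cell) gives 376 pts, worse by 25.
Swapping Santos↔Okafor (Santos→Frontend role 30 pts, Okafor→Design role 71 pts) loses 76.
Checked against all permutations: 401 pts is optimal.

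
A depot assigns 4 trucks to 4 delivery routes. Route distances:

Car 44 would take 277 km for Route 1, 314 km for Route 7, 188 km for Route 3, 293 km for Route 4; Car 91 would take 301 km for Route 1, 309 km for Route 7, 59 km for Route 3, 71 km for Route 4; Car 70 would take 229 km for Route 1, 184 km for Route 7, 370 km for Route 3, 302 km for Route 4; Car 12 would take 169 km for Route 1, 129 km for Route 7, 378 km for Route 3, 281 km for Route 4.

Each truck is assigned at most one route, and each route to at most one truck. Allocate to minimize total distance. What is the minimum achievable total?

Optimal: Car 44→Route 3 (188 km), Car 91→Route 4 (71 km), Car 70→Route 7 (184 km), Car 12→Route 1 (169 km) — total 188+71+184+169 = 612 km.
Min-entry greedy (repeatedly take the single cheapest remaining cell) gives 710 km, worse by 98.
Next-best assignment: Car 44→Route 3, Car 91→Route 4, Car 70→Route 1, Car 12→Route 7 = 617 km.

Min total: 612 km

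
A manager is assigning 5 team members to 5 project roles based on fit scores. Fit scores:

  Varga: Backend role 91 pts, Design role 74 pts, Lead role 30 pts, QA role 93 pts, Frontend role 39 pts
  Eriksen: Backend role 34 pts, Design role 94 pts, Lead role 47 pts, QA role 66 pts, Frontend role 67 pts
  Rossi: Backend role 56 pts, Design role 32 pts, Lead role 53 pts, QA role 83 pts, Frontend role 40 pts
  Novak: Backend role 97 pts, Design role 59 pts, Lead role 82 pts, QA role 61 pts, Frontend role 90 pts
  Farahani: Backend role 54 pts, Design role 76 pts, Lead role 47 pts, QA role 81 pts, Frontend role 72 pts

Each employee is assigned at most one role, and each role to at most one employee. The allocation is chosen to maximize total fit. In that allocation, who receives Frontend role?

Treat this as an assignment problem: match each employee to one role.
Optimal: Varga→Backend role (91 pts), Eriksen→Design role (94 pts), Rossi→QA role (83 pts), Novak→Lead role (82 pts), Farahani→Frontend role (72 pts) — total 91+94+83+82+72 = 422 pts.
Max-entry greedy (repeatedly take the single best remaining cell) gives 409 pts, worse by 13.
Next-best assignment: Varga→Backend role, Eriksen→Design role, Rossi→Lead role, Novak→Frontend role, Farahani→QA role = 409 pts.
Swapping Rossi↔Eriksen (Rossi→Design role 32 pts, Eriksen→QA role 66 pts) loses 79.
Farahani's own top role is QA role (81 pts), but forcing Farahani→QA role and reassigning the rest optimally gives only 409 pts — worse by 13.

Farahani receives Frontend role.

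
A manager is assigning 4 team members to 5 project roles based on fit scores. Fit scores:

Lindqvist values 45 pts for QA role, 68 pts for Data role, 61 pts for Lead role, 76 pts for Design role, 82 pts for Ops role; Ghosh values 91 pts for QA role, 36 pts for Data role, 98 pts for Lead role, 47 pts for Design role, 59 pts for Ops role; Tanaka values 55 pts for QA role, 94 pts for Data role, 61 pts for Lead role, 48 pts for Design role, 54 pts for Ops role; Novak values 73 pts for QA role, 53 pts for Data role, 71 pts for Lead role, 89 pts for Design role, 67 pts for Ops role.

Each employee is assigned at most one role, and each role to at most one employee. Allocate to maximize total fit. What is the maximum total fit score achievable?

Max total: 363 pts

Treat this as an assignment problem: match each employee to one role.
Optimal: Lindqvist→Ops role (82 pts), Ghosh→Lead role (98 pts), Tanaka→Data role (94 pts), Novak→Design role (89 pts) — total 82+98+94+89 = 363 pts.
Column-greedy (each role in turn goes to its best remaining employee) gives 332 pts, worse by 31.
Next-best assignment: Lindqvist→Ops role, Ghosh→QA role, Tanaka→Data role, Novak→Design role = 356 pts.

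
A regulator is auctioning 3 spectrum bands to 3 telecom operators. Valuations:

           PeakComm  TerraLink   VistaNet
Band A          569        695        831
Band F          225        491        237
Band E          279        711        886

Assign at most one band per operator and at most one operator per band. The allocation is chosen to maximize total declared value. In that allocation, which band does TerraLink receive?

Optimal: PeakComm→Band A ($569M), TerraLink→Band F ($491M), VistaNet→Band E ($886M) — total 569+491+886 = $1946M.
Max-entry greedy (repeatedly take the single best remaining cell) gives $1806M, worse by 140.
Next-best assignment: PeakComm→Band F, TerraLink→Band A, VistaNet→Band E = $1806M.
Swapping PeakComm↔VistaNet (PeakComm→Band E $279M, VistaNet→Band A $831M) loses 345.
No other one-to-one assignment exceeds $1946M.
TerraLink's own top band is Band E ($711M), but forcing TerraLink→Band E and reassigning the rest optimally gives only $1767M — worse by 179.

TerraLink receives Band F.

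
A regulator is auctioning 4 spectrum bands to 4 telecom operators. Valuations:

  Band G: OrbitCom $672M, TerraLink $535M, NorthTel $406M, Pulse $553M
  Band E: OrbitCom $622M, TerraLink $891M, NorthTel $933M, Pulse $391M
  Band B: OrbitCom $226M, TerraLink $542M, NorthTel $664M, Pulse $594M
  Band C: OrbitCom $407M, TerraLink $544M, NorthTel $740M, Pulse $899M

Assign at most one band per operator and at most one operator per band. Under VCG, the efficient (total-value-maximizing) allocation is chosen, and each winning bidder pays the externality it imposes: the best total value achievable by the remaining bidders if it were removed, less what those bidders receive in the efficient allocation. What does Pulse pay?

Pulse pays $76M.

Efficient allocation: OrbitCom→Band G ($672M), TerraLink→Band E ($891M), NorthTel→Band B ($664M), Pulse→Band C ($899M); total welfare W = $3126M.
Pulse receives Band C at value $899M, so the others get W − 899 = $2227M.
Without Pulse: best allocation of the remaining 3 bidders over all 4 bands is OrbitCom→Band G ($672M), TerraLink→Band E ($891M), NorthTel→Band C ($740M), total $2303M.
VCG payment = (others' best without Pulse) − (others' welfare with Pulse) = 2303 − 2227 = $76M.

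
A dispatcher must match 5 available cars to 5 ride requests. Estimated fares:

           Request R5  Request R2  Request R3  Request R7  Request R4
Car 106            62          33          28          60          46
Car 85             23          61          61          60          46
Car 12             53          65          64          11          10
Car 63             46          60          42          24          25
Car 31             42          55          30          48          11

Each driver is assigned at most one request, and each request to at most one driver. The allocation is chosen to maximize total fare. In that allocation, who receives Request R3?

Treat this as an assignment problem: match each driver to one request.
Optimal: Car 106→Request R5 ($62), Car 85→Request R4 ($46), Car 12→Request R3 ($64), Car 63→Request R2 ($60), Car 31→Request R7 ($48) — total 62+46+64+60+48 = $280.
Max-entry greedy (repeatedly take the single best remaining cell) gives $261, worse by 19.
Next-best assignment: Car 106→Request R7, Car 85→Request R4, Car 12→Request R3, Car 63→Request R2, Car 31→Request R5 = $272.
Swapping Car 31↔Car 106 (Car 31→Request R5 $42, Car 106→Request R7 $60) loses 8.
No other one-to-one assignment exceeds $280.
Car 12's own top request is Request R2 ($65), but forcing Car 12→Request R2 and reassigning the rest optimally gives only $266 — worse by 14.

Car 12 receives Request R3.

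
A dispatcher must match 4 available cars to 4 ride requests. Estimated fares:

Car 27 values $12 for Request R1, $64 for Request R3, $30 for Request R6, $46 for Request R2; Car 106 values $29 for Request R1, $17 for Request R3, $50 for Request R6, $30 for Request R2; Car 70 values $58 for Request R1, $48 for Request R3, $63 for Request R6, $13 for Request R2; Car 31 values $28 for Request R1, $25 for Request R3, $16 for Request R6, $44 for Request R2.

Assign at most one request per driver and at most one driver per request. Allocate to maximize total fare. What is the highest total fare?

Maximum total: $216

Optimal: Car 27→Request R3 ($64), Car 106→Request R6 ($50), Car 70→Request R1 ($58), Car 31→Request R2 ($44) — total 64+50+58+44 = $216.
Max-entry greedy (repeatedly take the single best remaining cell) gives $200, worse by 16.
Swapping Car 27↔Car 70 (Car 27→Request R1 $12, Car 70→Request R3 $48) loses 62.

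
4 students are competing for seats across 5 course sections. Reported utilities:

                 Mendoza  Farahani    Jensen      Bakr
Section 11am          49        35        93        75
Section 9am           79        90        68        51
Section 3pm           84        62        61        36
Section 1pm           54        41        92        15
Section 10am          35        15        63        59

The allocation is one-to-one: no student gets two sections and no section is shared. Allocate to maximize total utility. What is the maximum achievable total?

Maximum total: 341 points

Optimal: Mendoza→Section 3pm (84 points), Farahani→Section 9am (90 points), Jensen→Section 1pm (92 points), Bakr→Section 11am (75 points) — total 84+90+92+75 = 341 points.
Row-greedy (each student in turn takes its best remaining section) gives 326 points, worse by 15.
Next-best assignment: Mendoza→Section 3pm, Farahani→Section 9am, Jensen→Section 11am, Bakr→Section 10am = 326 points.
Checked against all permutations: 341 points is optimal.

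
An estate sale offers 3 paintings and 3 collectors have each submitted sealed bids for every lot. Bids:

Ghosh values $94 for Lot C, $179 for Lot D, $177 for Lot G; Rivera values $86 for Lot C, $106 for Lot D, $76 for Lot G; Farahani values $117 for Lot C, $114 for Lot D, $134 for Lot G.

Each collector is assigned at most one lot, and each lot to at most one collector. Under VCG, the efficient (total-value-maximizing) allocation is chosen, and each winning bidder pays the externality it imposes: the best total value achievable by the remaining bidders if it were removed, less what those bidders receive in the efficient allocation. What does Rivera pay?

Efficient allocation: Ghosh→Lot G ($177), Rivera→Lot D ($106), Farahani→Lot C ($117); total welfare W = $400.
Rivera receives Lot D at value $106, so the others get W − 106 = $294.
Without Rivera: best allocation of the remaining 2 bidders over all 3 lots is Ghosh→Lot D ($179), Farahani→Lot G ($134), total $313.
VCG payment = (others' best without Rivera) − (others' welfare with Rivera) = 313 − 294 = $19.

Rivera pays $19.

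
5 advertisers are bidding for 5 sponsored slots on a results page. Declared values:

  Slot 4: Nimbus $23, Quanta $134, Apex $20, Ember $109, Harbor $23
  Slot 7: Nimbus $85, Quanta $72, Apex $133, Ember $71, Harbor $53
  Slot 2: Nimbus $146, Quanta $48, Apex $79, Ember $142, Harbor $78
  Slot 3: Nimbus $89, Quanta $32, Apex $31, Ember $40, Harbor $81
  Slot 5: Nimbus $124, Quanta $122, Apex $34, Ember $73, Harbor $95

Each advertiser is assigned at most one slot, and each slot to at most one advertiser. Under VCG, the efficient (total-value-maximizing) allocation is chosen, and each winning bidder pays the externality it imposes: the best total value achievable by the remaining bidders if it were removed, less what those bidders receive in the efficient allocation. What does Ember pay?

Ember pays $36.

Efficient allocation: Nimbus→Slot 5 ($124), Quanta→Slot 4 ($134), Apex→Slot 7 ($133), Ember→Slot 2 ($142), Harbor→Slot 3 ($81); total welfare W = $614.
Ember receives Slot 2 at value $142, so the others get W − 142 = $472.
Without Ember: best allocation of the remaining 4 bidders over all 5 slots is Nimbus→Slot 2 ($146), Quanta→Slot 4 ($134), Apex→Slot 7 ($133), Harbor→Slot 5 ($95), total $508.
VCG payment = (others' best without Ember) − (others' welfare with Ember) = 508 − 472 = $36.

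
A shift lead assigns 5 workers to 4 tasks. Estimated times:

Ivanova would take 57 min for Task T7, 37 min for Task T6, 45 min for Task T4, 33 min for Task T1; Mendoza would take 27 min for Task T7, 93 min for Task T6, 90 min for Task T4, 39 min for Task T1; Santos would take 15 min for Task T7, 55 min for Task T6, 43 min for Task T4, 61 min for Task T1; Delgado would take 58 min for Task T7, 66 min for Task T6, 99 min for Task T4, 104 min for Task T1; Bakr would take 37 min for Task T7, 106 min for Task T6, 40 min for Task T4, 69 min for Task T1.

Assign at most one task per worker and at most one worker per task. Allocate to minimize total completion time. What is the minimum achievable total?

Minimum total: 131 min

Optimal: Santos→Task T7 (15 min), Ivanova→Task T6 (37 min), Bakr→Task T4 (40 min), Mendoza→Task T1 (39 min) — total 15+37+40+39 = 131 min.
Min-entry greedy (repeatedly take the single cheapest remaining cell) gives 154 min, worse by 23.
Next-best assignment: Santos→Task T7, Delgado→Task T6, Bakr→Task T4, Ivanova→Task T1 = 154 min.
Checked against all permutations: 131 min is optimal.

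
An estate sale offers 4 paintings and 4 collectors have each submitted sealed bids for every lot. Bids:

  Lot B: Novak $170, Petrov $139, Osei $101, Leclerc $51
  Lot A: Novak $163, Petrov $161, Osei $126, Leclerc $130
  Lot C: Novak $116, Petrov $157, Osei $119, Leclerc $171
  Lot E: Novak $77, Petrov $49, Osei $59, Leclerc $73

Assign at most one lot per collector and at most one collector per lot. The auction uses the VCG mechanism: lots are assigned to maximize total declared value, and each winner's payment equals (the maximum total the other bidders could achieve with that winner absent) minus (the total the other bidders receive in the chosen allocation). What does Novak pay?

Novak pays $45.

Efficient allocation: Novak→Lot B ($170), Petrov→Lot A ($161), Osei→Lot E ($59), Leclerc→Lot C ($171); total welfare W = $561.
Novak receives Lot B at value $170, so the others get W − 170 = $391.
Without Novak: best allocation of the remaining 3 bidders over all 4 lots is Petrov→Lot B ($139), Osei→Lot A ($126), Leclerc→Lot C ($171), total $436.
VCG payment = (others' best without Novak) − (others' welfare with Novak) = 436 − 391 = $45.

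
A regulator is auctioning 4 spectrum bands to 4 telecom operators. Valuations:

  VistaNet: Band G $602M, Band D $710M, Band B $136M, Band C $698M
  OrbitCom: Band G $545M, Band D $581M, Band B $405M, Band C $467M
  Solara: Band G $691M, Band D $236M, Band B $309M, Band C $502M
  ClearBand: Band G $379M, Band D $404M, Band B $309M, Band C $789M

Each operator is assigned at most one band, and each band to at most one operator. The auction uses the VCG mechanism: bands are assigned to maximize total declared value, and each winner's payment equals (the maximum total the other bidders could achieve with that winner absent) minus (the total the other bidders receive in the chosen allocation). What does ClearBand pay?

ClearBand pays $164M.

Efficient allocation: VistaNet→Band D ($710M), OrbitCom→Band B ($405M), Solara→Band G ($691M), ClearBand→Band C ($789M); total welfare W = $2595M.
ClearBand receives Band C at value $789M, so the others get W − 789 = $1806M.
Without ClearBand: best allocation of the remaining 3 bidders over all 4 bands is VistaNet→Band C ($698M), OrbitCom→Band D ($581M), Solara→Band G ($691M), total $1970M.
VCG payment = (others' best without ClearBand) − (others' welfare with ClearBand) = 1970 − 1806 = $164M.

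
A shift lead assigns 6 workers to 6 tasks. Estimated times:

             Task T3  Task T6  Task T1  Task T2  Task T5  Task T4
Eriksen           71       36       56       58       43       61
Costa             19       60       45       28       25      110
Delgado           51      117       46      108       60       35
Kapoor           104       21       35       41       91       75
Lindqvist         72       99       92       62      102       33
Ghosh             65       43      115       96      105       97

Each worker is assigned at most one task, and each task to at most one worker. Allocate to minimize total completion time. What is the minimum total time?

Minimum total: 225 min

This is a one-to-one assignment (minimum-cost bipartite matching).
Optimal: Eriksen→Task T5 (43 min), Costa→Task T3 (19 min), Delgado→Task T1 (46 min), Kapoor→Task T2 (41 min), Lindqvist→Task T4 (33 min), Ghosh→Task T6 (43 min) — total 43+19+46+41+33+43 = 225 min.
Min-entry greedy (repeatedly take the single cheapest remaining cell) gives 258 min, worse by 33.
Checked against all permutations: 225 min is optimal.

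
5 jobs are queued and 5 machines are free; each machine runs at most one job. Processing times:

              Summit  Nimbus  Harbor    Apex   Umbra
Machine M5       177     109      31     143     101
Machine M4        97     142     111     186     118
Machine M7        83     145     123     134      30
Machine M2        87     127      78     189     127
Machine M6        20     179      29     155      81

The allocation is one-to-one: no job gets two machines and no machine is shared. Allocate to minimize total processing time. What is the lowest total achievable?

This is the linear assignment problem.
Optimal: Summit→Machine M6 (20 min), Nimbus→Machine M2 (127 min), Harbor→Machine M5 (31 min), Apex→Machine M4 (186 min), Umbra→Machine M7 (30 min) — total 20+127+31+186+30 = 394 min.
Row-greedy (each job in turn takes its cheapest remaining machine) gives 459 min, worse by 65.

Minimum total: 394 min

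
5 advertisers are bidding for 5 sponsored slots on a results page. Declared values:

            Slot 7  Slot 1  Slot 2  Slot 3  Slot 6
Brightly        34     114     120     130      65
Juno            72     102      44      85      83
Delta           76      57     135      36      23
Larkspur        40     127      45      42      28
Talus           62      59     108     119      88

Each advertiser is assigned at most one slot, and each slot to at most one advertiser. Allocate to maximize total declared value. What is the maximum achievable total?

Max total: $552

Optimal: Brightly→Slot 3 ($130), Juno→Slot 7 ($72), Delta→Slot 2 ($135), Larkspur→Slot 1 ($127), Talus→Slot 6 ($88) — total 130+72+135+127+88 = $552.
Column-greedy (each slot in turn goes to its best remaining advertiser) gives $525, worse by 27.
Swapping Delta↔Talus (Delta→Slot 6 $23, Talus→Slot 2 $108) loses 92.
No other one-to-one assignment exceeds $552.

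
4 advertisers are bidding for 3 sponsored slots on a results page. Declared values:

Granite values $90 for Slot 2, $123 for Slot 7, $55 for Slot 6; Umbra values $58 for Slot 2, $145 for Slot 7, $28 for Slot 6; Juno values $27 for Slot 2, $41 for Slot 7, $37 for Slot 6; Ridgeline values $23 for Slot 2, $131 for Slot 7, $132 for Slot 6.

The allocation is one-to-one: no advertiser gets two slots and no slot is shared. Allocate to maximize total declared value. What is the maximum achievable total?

Optimal: Granite→Slot 2 ($90), Umbra→Slot 7 ($145), Ridgeline→Slot 6 ($132) — total 90+145+132 = $367.
Row-greedy (each advertiser in turn takes its best remaining slot) gives $218, worse by 149.
Swapping Ridgeline↔Granite (Ridgeline→Slot 2 $23, Granite→Slot 6 $55) loses 144.
Every other assignment is strictly worse.

Max total: $367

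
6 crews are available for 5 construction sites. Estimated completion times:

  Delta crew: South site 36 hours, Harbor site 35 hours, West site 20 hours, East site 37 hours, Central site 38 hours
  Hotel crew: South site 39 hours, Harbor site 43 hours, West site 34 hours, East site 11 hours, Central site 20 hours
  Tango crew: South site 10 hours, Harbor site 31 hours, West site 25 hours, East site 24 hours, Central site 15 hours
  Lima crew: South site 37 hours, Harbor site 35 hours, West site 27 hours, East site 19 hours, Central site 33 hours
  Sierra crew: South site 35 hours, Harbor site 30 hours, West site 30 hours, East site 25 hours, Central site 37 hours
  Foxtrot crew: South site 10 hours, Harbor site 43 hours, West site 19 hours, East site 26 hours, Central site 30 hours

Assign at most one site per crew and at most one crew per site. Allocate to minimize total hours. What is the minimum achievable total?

Min total: 86 hours

Optimal: Foxtrot crew→South site (10 hours), Sierra crew→Harbor site (30 hours), Delta crew→West site (20 hours), Hotel crew→East site (11 hours), Tango crew→Central site (15 hours) — total 10+30+20+11+15 = 86 hours.
Min-entry greedy (repeatedly take the single cheapest remaining cell) gives 103 hours, worse by 17.
Next-best assignment: Foxtrot crew→South site, Lima crew→Harbor site, Delta crew→West site, Hotel crew→East site, Tango crew→Central site = 91 hours.
Swapping Sierra crew↔Tango crew (Sierra crew→Central site 37 hours, Tango crew→Harbor site 31 hours) adds 23.
No other one-to-one assignment undercuts 86 hours.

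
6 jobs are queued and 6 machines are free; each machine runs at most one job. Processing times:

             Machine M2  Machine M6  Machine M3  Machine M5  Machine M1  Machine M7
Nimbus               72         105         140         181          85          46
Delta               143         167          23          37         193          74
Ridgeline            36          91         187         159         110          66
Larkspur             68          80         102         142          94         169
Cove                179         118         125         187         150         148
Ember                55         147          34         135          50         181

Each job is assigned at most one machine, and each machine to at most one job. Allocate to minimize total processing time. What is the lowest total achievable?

Min total: 365 min

Optimal: Nimbus→Machine M7 (46 min), Delta→Machine M5 (37 min), Ridgeline→Machine M2 (36 min), Larkspur→Machine M1 (94 min), Cove→Machine M6 (118 min), Ember→Machine M3 (34 min) — total 46+37+36+94+118+34 = 365 min.
Min-entry greedy (repeatedly take the single cheapest remaining cell) gives 422 min, worse by 57.
Swapping Delta↔Nimbus (Delta→Machine M7 74 min, Nimbus→Machine M5 181 min) adds 172.
Checked against all permutations: 365 min is optimal.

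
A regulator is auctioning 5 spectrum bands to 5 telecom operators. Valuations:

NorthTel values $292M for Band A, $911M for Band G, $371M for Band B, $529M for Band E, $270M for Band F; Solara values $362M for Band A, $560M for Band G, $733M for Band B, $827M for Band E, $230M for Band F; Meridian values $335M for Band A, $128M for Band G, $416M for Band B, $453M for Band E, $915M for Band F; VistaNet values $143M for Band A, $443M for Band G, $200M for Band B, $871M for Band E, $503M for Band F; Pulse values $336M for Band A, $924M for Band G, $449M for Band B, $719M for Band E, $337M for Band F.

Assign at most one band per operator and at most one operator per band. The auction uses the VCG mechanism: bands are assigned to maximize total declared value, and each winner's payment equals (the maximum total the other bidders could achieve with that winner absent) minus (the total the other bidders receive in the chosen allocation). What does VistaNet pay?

VistaNet pays $383M.

Efficient allocation: NorthTel→Band G ($911M), Solara→Band B ($733M), Meridian→Band F ($915M), VistaNet→Band E ($871M), Pulse→Band A ($336M); total welfare W = $3766M.
VistaNet receives Band E at value $871M, so the others get W − 871 = $2895M.
Without VistaNet: best allocation of the remaining 4 bidders over all 5 bands is NorthTel→Band G ($911M), Solara→Band B ($733M), Meridian→Band F ($915M), Pulse→Band E ($719M), total $3278M.
VCG payment = (others' best without VistaNet) − (others' welfare with VistaNet) = 3278 − 2895 = $383M.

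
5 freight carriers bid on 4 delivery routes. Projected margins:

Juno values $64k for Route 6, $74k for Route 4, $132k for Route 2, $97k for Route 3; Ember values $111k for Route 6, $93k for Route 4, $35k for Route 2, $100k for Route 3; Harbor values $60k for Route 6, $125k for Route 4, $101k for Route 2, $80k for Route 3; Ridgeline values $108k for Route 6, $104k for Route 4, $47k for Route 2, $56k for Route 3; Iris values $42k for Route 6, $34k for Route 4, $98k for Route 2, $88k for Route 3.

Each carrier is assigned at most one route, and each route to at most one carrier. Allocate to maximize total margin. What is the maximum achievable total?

Maximum total: $465k

Optimal: Ridgeline→Route 6 ($108k), Harbor→Route 4 ($125k), Juno→Route 2 ($132k), Ember→Route 3 ($100k) — total 108+125+132+100 = $465k.
Max-entry greedy (repeatedly take the single best remaining cell) gives $456k, worse by 9.
Next-best assignment: Ember→Route 6, Harbor→Route 4, Juno→Route 2, Iris→Route 3 = $456k.
Swapping Ember↔Ridgeline (Ember→Route 6 $111k, Ridgeline→Route 3 $56k) loses 41.
No other one-to-one assignment exceeds $465k.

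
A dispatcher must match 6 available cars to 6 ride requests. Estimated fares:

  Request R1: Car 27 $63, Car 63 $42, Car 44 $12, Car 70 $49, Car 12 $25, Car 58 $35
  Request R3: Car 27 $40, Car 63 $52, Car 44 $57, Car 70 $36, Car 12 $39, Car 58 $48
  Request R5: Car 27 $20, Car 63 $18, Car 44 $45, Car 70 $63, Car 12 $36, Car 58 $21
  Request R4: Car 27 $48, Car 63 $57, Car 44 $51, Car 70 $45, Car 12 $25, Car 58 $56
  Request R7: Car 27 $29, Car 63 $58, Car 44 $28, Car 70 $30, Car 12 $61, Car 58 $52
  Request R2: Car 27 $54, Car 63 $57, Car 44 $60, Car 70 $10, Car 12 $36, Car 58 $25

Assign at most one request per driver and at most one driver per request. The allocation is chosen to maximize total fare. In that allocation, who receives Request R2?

Car 63 receives Request R2.

Treat this as an assignment problem: match each driver to one request.
Optimal: Car 27→Request R1 ($63), Car 63→Request R2 ($57), Car 44→Request R3 ($57), Car 70→Request R5 ($63), Car 12→Request R7 ($61), Car 58→Request R4 ($56) — total 63+57+57+63+61+56 = $357.
Max-entry greedy (repeatedly take the single best remaining cell) gives $352, worse by 5.
Next-best assignment: Car 27→Request R1, Car 63→Request R3, Car 44→Request R2, Car 70→Request R5, Car 12→Request R7, Car 58→Request R4 = $355.
Checked against all permutations: $357 is optimal.
Car 63's own top request is Request R7 ($58), but forcing Car 63→Request R7 and reassigning the rest optimally gives only $339 — worse by 18.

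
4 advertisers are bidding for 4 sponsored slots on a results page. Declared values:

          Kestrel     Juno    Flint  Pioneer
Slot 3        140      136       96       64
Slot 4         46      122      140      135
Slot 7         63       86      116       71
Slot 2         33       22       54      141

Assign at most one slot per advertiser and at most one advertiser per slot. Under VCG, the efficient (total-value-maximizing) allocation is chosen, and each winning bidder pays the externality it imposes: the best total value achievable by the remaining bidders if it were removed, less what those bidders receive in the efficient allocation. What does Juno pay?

Efficient allocation: Kestrel→Slot 3 ($140), Juno→Slot 4 ($122), Flint→Slot 7 ($116), Pioneer→Slot 2 ($141); total welfare W = $519.
Juno receives Slot 4 at value $122, so the others get W − 122 = $397.
Without Juno: best allocation of the remaining 3 bidders over all 4 slots is Kestrel→Slot 3 ($140), Flint→Slot 4 ($140), Pioneer→Slot 2 ($141), total $421.
VCG payment = (others' best without Juno) − (others' welfare with Juno) = 421 − 397 = $24.

Juno pays $24.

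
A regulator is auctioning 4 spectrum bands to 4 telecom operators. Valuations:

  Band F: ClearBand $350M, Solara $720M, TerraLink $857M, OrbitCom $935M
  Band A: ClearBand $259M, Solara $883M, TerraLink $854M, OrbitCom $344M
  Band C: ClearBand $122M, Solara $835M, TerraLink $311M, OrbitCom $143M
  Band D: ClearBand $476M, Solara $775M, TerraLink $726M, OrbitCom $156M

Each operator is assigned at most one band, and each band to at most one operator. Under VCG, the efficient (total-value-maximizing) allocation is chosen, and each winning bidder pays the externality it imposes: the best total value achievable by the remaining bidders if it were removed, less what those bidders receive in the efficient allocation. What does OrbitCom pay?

OrbitCom pays $51M.

Efficient allocation: ClearBand→Band D ($476M), Solara→Band C ($835M), TerraLink→Band A ($854M), OrbitCom→Band F ($935M); total welfare W = $3100M.
OrbitCom receives Band F at value $935M, so the others get W − 935 = $2165M.
Without OrbitCom: best allocation of the remaining 3 bidders over all 4 bands is ClearBand→Band D ($476M), Solara→Band A ($883M), TerraLink→Band F ($857M), total $2216M.
VCG payment = (others' best without OrbitCom) − (others' welfare with OrbitCom) = 2216 − 2165 = $51M.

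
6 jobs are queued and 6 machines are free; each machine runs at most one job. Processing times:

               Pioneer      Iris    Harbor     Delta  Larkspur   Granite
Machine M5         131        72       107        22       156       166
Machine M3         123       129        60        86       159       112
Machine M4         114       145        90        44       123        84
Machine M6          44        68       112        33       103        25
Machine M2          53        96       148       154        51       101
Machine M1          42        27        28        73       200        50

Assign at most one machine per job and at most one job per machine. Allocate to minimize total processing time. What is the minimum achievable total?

Minimum total: 288 min

Treat this as an assignment problem: match each job to one machine.
Optimal: Pioneer→Machine M6 (44 min), Iris→Machine M1 (27 min), Harbor→Machine M3 (60 min), Delta→Machine M5 (22 min), Larkspur→Machine M2 (51 min), Granite→Machine M4 (84 min) — total 44+27+60+22+51+84 = 288 min.
Checked against all permutations: 288 min is optimal.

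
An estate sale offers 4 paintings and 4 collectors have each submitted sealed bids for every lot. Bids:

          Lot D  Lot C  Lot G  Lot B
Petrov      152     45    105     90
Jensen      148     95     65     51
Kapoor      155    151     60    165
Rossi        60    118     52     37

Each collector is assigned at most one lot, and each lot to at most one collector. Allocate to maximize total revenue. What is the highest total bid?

Maximum total: $536

This is the linear assignment problem.
Optimal: Petrov→Lot G ($105), Jensen→Lot D ($148), Kapoor→Lot B ($165), Rossi→Lot C ($118) — total 105+148+165+118 = $536.
Column-greedy (each lot in turn goes to its best remaining collector) gives $429, worse by 107.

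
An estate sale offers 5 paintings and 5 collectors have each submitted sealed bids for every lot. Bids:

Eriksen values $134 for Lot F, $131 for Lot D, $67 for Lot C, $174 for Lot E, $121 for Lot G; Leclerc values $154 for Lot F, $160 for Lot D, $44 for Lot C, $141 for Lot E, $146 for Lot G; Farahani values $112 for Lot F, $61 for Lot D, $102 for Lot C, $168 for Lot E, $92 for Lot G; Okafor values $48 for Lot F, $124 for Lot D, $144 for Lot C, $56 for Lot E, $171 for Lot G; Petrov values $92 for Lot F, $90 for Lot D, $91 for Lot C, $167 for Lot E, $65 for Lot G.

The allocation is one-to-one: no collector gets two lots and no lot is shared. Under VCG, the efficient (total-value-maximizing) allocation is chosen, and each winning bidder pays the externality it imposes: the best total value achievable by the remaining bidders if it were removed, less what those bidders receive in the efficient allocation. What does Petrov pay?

Efficient allocation: Eriksen→Lot F ($134), Leclerc→Lot D ($160), Farahani→Lot C ($102), Okafor→Lot G ($171), Petrov→Lot E ($167); total welfare W = $734.
Petrov receives Lot E at value $167, so the others get W − 167 = $567.
Without Petrov: best allocation of the remaining 4 bidders over all 5 lots is Eriksen→Lot F ($134), Leclerc→Lot D ($160), Farahani→Lot E ($168), Okafor→Lot G ($171), total $633.
VCG payment = (others' best without Petrov) − (others' welfare with Petrov) = 633 − 567 = $66.

Petrov pays $66.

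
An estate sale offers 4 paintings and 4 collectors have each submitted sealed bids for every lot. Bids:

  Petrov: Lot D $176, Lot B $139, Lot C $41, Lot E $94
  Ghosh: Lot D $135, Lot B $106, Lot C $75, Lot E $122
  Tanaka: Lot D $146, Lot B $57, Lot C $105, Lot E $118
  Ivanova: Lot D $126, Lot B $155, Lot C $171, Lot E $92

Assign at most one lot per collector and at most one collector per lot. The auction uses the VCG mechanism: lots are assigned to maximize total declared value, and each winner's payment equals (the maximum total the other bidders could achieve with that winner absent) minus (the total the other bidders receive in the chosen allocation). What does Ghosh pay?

Efficient allocation: Petrov→Lot B ($139), Ghosh→Lot E ($122), Tanaka→Lot D ($146), Ivanova→Lot C ($171); total welfare W = $578.
Ghosh receives Lot E at value $122, so the others get W − 122 = $456.
Without Ghosh: best allocation of the remaining 3 bidders over all 4 lots is Petrov→Lot D ($176), Tanaka→Lot E ($118), Ivanova→Lot C ($171), total $465.
VCG payment = (others' best without Ghosh) − (others' welfare with Ghosh) = 465 − 456 = $9.

Ghosh pays $9.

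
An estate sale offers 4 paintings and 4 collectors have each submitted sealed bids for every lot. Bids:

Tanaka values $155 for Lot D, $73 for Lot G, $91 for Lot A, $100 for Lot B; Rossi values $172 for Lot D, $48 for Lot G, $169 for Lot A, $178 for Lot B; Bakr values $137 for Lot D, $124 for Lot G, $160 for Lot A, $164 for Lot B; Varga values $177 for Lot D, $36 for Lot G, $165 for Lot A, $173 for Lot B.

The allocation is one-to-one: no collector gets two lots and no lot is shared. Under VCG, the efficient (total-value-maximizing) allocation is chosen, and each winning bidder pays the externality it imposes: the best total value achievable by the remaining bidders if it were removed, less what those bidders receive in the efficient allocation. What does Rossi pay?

Rossi pays $44.

Efficient allocation: Tanaka→Lot D ($155), Rossi→Lot B ($178), Bakr→Lot G ($124), Varga→Lot A ($165); total welfare W = $622.
Rossi receives Lot B at value $178, so the others get W − 178 = $444.
Without Rossi: best allocation of the remaining 3 bidders over all 4 lots is Tanaka→Lot D ($155), Bakr→Lot A ($160), Varga→Lot B ($173), total $488.
VCG payment = (others' best without Rossi) − (others' welfare with Rossi) = 488 − 444 = $44.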